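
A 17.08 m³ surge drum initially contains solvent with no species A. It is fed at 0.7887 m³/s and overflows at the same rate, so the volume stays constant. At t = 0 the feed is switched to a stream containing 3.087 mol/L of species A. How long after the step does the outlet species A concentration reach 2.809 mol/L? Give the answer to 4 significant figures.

Accumulation = in − out for the solute gives V dC/dt = Q(C_in − C), so τ = V/Q = 21.6559 s.
C(t) = C_in + (C₀ − C_in) e^(−t/τ). Set C = 2.809 and solve for t:
e^(−t/τ) = (C − C_in)/(C₀ − C_in) = (2.809 − 3.087)/(0 − 3.087) = 0.0900551
t = −τ ln(…) = 21.6559 × 2.40733 = 52.1330 s.

52.13 s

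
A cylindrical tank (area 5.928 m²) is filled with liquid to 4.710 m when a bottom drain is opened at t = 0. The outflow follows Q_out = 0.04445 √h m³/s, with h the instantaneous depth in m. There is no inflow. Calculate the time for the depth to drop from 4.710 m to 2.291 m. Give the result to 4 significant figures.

175.1 s

A dh/dt = −Q_out = −0.04445 √h.
∫ h^(−1/2) dh = −(0.04445/A) ∫ dt, giving 2√h = 2√h₀ − (0.04445/A) t.
t = 2A(√h₀ − √h)/0.04445 = 2·5.928·(√4.710 − √2.291)/0.04445
  = 11.8560 × (2.17025 − 1.51360) / 0.04445 = 175.146 s.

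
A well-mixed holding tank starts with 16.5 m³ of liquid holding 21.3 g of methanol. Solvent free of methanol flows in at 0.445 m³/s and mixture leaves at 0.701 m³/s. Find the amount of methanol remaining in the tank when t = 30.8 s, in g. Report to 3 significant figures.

3.59 g

Let m(t) be the amount of methanol. Volume: V(t) = V₀ + (Q_in − Q_out) t = 16.5 − 0.25600 t; V(30.8) = 8.6152 m³.
No methanol enters, so dm/dt = −Q_out · (m/V).
Separate: dm/m = −Q_out dt/V(t) ⇒ ln(m/m₀) = −(Q_out/(Q_in−Q_out)) ln(V/V₀).
m = m₀ (V₀/V)^(Q_out/(Q_in−Q_out)) = 21.3 × (16.5/8.6152)^(-2.7383) = 3.5941 g.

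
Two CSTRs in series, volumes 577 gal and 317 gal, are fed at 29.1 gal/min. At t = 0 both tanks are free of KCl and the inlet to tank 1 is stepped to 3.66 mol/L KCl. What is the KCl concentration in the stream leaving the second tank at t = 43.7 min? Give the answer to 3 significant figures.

Time constants: τᵢ = Vᵢ/Q for each well-mixed tank.
τ₁ = 577/29.1 = 19.828 min; τ₂ = 317/29.1 = 10.893 min.
Solving the cascade with C₁(0)=C₂(0)=0 gives C₂(t) = C_in[1 − (τ₁ e^(−t/τ₁) − τ₂ e^(−t/τ₂))/(τ₁ − τ₂)].
At t = 43.7: e^(−t/τ₁) = 0.11037, e^(−t/τ₂) = 0.018105.
C₂ = 3.66·[1 − (19.828·0.11037 − 10.893·0.018105)/(8.9347)] = 3.66·0.77714 = 2.8443 mol/L.

2.84 mol/L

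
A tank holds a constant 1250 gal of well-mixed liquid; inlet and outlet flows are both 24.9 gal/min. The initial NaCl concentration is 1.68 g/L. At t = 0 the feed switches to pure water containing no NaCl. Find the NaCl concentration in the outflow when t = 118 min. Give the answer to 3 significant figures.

Mass balance on the solute (V constant): V dC/dt = Q(C_in − C).
Time constant τ = V/Q = 1250/24.9 = 50.201 min.
C approaches C_in exponentially: C(t) = C_in + (C₀ − C_in) e^(−t/τ).
C(118) = 0 + (1.68 − 0)·e^(−118/50.201) = 0 + (1.6800)·0.095316 = 0.16013 g/L.

0.160 g/L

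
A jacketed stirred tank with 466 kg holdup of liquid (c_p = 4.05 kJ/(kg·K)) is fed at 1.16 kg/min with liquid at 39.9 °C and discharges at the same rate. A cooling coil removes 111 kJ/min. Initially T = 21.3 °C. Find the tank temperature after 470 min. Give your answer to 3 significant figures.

M c_p dT/dt = ṁ c_p (T_in − T) − Q̇.
τ = M/ṁ = 401.72 min; T_ss = T_in − Q̇/(ṁ c_p) = 39.9 − 111/(1.16·4.05) = 16.273 °C.
This is linear first-order; T(t) = T_ss + (T₀ − T_ss) e^(−t/τ).
T(470) = 16.273 + (5.0271)·e^(−470/401.72) = 16.273 + (5.0271)·0.31038 = 17.833 °C.

17.8 °C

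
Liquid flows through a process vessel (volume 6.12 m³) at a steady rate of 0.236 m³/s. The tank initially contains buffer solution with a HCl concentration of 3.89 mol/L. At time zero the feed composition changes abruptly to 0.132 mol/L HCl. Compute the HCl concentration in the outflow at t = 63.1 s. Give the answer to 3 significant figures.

Mass balance on the solute (V constant): V dC/dt = Q(C_in − C).
Rewrite as dC/dt + C/τ = C_in/τ, τ = V/Q = 25.932 s.
Integrating: C(t) = C_in + (C₀ − C_in) e^(−t/τ).
C(63.1) = 0.132 + (3.89 − 0.132)·e^(−63.1/25.932) = 0.132 + (3.7580)·0.087750 = 0.46176 mol/L.

0.462 mol/L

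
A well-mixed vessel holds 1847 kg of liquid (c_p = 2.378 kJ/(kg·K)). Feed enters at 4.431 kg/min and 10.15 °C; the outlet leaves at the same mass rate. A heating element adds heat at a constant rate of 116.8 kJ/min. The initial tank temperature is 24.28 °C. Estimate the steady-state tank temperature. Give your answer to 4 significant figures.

21.23 °C

M c_p dT/dt = ṁ c_p (T_in − T) + Q̇.
At steady state dT/dt = 0 ⇒ T_ss = T_in + Q̇/(ṁ c_p) = 10.15 + 116.8/(4.431·2.378) = 21.2348 °C.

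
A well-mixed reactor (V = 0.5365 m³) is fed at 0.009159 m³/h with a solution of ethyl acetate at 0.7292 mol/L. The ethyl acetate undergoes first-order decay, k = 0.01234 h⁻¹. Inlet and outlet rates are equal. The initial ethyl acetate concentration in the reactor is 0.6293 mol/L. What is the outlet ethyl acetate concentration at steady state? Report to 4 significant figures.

0.4233 mol/L

V dC/dt = Q(C_in − C) − k V C.
Steady state (dC/dt = 0): C_ss = Q C_in/(Q + kV) = C_in/(1 + kV/Q).
C_ss = 0.009159·0.7292/(0.009159 + 0.01234·0.5365) = 0.00667874/0.0157794 = 0.423257 mol/L.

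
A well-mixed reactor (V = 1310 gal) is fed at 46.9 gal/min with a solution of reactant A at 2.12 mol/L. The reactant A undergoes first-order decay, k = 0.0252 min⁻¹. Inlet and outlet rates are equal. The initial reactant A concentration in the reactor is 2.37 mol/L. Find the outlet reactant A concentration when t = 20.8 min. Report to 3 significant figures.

Species balance: V dC/dt = Q C_in − Q C − k V C.
dC/dt = (Q/V) C_in − (Q/V + k) C; effective rate a = Q/V + k = 0.035802 + 0.0252 = 0.061002 min⁻¹.
C_ss = Q C_in/(Q + kV) = 1.2442 mol/L; C(t) = C_ss + (C₀ − C_ss) e^(−a t).
C(20.8) = 1.2442 + (1.1258)·e^(−0.061002·20.8) = 1.2442 + (1.1258)·0.28116 = 1.5607 mol/L.

1.56 mol/L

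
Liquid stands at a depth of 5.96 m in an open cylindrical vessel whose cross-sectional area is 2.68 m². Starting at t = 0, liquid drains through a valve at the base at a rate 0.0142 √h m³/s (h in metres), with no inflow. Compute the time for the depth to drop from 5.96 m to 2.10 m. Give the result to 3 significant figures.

375 s

With no inflow, A dh/dt = −0.0142 √h.
∫ h^(−1/2) dh = −(0.0142/A) ∫ dt, giving 2√h = 2√h₀ − (0.0142/A) t.
t = 2A(√h₀ − √h)/0.0142 = 2·2.68·(√5.96 − √2.10)/0.0142
  = 5.3600 × (2.4413 − 1.4491) / 0.0142 = 374.51 s.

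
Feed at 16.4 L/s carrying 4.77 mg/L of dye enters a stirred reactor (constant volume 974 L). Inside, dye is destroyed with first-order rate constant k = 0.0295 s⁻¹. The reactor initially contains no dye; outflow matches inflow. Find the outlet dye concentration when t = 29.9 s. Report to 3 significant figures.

1.30 mg/L

Accumulation = in − out − consumed: V dC/dt = Q C_in − Q C − k V C.
This is linear with rate a = Q/V + k = 0.046338 s⁻¹.
C_ss = Q C_in/(Q + kV) = 1.7333 mg/L; C(t) = C_ss + (C₀ − C_ss) e^(−a t).
C(29.9) = 1.7333 + (-1.7333)·e^(−0.046338·29.9) = 1.7333 + (-1.7333)·0.25020 = 1.2996 mg/L.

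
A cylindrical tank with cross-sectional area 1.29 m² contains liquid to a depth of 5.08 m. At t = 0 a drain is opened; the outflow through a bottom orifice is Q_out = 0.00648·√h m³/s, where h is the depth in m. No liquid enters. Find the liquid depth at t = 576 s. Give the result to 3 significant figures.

A dh/dt = −Q_out = −0.00648 √h.
∫ h^(−1/2) dh = −(0.00648/A) ∫ dt, giving 2√h = 2√h₀ − (0.00648/A) t.
√h = √5.08 − 0.00648·576/(2·1.29) = 2.2539 − 1.4467 = 0.80719.
h = 0.80719² = 0.65155 m.

0.652 m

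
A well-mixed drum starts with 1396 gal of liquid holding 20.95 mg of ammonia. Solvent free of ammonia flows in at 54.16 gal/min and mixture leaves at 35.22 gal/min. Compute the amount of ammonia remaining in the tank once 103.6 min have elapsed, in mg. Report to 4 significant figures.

Total volume: dV/dt = Q_in − Q_out = 18.9400 gal/min, so V(t) = 1396 + 18.9400 t and V(103.6) = 3358.18 gal.
Solute balance: dm/dt = 0 − Q_out C = −Q_out m/V(t).
dm/m = −Q_out dt/(V₀ + 18.9400 t); integrating gives ln(m/m₀) = −(Q_out/(Q_in−Q_out)) ln(V/V₀).
m = m₀ (V₀/V)^(Q_out/(Q_in−Q_out)) = 20.95 × (1396/3358.18)^(1.85956) = 4.09530 mg.

4.095 mg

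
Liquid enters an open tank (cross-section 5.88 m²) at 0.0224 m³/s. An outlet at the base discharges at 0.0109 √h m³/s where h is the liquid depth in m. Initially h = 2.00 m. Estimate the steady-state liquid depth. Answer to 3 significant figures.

Level balance: A dh/dt = 0.0224 − 0.0109 √h. Setting dh/dt = 0:
Q_in = 0.0109 √h_ss ⇒ √h_ss = 0.0224/0.0109 = 2.0550.
h_ss = 2.0550² = 4.2232 m. (Since h₀ = 2.00 m < h_ss, the level will rise toward this value.)

4.22 m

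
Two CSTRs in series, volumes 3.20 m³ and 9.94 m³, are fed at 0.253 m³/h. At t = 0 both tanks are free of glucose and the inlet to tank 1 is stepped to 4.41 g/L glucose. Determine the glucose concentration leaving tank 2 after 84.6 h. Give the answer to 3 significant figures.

3.66 g/L

Each tank obeys Vᵢ dCᵢ/dt = Q(Cᵢ₋₁ − Cᵢ), so τᵢ = Vᵢ/Q.
τ₁ = 3.20/0.253 = 12.648 h; τ₂ = 9.94/0.253 = 39.289 h.
Solving the cascade with C₁(0)=C₂(0)=0 gives C₂(t) = C_in[1 − (τ₁ e^(−t/τ₁) − τ₂ e^(−t/τ₂))/(τ₁ − τ₂)].
At t = 84.6: e^(−t/τ₁) = 0.0012449, e^(−t/τ₂) = 0.11610.
C₂ = 4.41·[1 − (12.648·0.0012449 − 39.289·0.11610)/(-26.640)] = 4.41·0.82937 = 3.6575 g/L.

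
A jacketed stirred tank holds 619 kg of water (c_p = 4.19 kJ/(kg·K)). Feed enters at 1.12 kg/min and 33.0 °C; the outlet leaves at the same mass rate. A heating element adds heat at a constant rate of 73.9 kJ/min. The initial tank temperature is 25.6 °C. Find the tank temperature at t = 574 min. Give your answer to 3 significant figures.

40.6 °C

Heat balance on the well-mixed liquid: M c_p dT/dt = ṁ c_p (T_in − T) + 73.9.
τ = M/ṁ = 552.68 min; T_ss = T_in + Q̇/(ṁ c_p) = 33.0 + 73.9/(1.12·4.19) = 48.748 °C.
Integrating: T(t) = T_ss + (T₀ − T_ss) e^(−t/τ).
T(574) = 48.748 + (-23.148)·e^(−574/552.68) = 48.748 + (-23.148)·0.35396 = 40.554 °C.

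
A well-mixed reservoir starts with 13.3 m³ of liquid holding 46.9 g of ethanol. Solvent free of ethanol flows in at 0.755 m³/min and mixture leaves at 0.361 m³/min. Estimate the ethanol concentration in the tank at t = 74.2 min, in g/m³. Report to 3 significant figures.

0.380 g/m³

Total volume: dV/dt = Q_in − Q_out = 0.39400 m³/min, so V(t) = 13.3 + 0.39400 t and V(74.2) = 42.535 m³.
Solute balance: dm/dt = 0 − Q_out C = −Q_out m/V(t).
Separate: dm/m = −Q_out dt/V(t) ⇒ ln(m/m₀) = −(Q_out/(Q_in−Q_out)) ln(V/V₀).
m = m₀ (V₀/V)^(Q_out/(Q_in−Q_out)) = 46.9 × (13.3/42.535)^(0.91624) = 16.165 g.
C = m/V = 16.165/42.535 = 0.38004 g/m³.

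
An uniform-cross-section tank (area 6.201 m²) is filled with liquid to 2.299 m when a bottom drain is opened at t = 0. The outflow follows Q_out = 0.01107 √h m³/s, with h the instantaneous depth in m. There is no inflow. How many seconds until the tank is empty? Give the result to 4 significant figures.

Mass balance (ρ constant): A dh/dt = −0.01107 √h.
∫ h^(−1/2) dh = −(0.01107/A) ∫ dt, giving 2√h = 2√h₀ − (0.01107/A) t.
Tank is empty when √h = 0: t_empty = 2A√h₀/0.01107.
t_empty = 2·6.201·√2.299/0.01107 = 12.4020·1.51625/0.01107 = 1698.69 s.

1699 s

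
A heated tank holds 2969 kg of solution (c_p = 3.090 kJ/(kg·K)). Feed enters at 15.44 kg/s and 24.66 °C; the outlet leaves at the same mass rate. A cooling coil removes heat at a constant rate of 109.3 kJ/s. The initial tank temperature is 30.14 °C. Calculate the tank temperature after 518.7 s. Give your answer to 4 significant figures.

Energy balance: M c_p dT/dt = ṁ c_p (T_in − T) − 109.3.
τ = M/ṁ = 192.293 s; T_ss = T_in − Q̇/(ṁ c_p) = 24.66 − 109.3/(15.44·3.090) = 22.3691 °C.
T approaches T_ss exponentially: T(t) = T_ss + (T₀ − T_ss) e^(−t/τ).
T(518.7) = 22.3691 + (7.77094)·e^(−518.7/192.293) = 22.3691 + (7.77094)·0.0673771 = 22.8926 °C.

22.89 °C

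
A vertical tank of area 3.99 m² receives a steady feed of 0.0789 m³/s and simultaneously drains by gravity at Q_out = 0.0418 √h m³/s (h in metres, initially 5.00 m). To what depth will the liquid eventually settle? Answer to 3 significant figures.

3.56 m

Level balance: A dh/dt = 0.0789 − 0.0418 √h. Setting dh/dt = 0:
Q_in = 0.0418 √h_ss ⇒ √h_ss = 0.0789/0.0418 = 1.8876.
h_ss = 1.8876² = 3.5629 m. (Since h₀ = 5.00 m > h_ss, the level will fall toward this value.)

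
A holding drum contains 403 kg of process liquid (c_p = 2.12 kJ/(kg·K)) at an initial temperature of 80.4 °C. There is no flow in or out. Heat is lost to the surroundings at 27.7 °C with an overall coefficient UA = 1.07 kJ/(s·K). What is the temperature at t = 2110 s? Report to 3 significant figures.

Unsteady energy balance on the tank contents: M c_p dT/dt = −UA(T − T_amb).
dT/dt = (T_ss − T)/τ with T_ss = T_amb = 27.700 °C, τ = M c_p/UA = 403·2.12/1.07 = 798.47 s.
Integrating: T(t) = T_ss + (T₀ − T_ss) e^(−t/τ).
T(2110) = 27.700 + (52.700)·0.071179 = 31.451 °C.

31.5 °C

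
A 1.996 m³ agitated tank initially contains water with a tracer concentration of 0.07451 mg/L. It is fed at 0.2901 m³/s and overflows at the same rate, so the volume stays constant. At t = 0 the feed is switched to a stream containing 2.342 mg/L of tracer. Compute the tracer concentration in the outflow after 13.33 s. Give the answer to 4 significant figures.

Unsteady species balance (constant V, well mixed): V dC/dt = Q(C_in − C).
Time constant τ = V/Q = 1.996/0.2901 = 6.88039 s.
Integrating: C(t) = C_in + (C₀ − C_in) e^(−t/τ).
C(13.33) = 2.342 + (0.07451 − 2.342)·e^(−13.33/6.88039) = 2.342 + (-2.26749)·0.144079 = 2.01530 mg/L.

2.015 mg/L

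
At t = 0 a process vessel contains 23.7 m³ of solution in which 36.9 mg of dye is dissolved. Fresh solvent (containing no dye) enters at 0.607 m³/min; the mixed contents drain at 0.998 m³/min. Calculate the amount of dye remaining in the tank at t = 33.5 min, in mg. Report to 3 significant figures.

4.73 mg

Let m(t) be the amount of dye. Volume: V(t) = V₀ + (Q_in − Q_out) t = 23.7 − 0.39100 t; V(33.5) = 10.601 m³.
No dye enters, so dm/dt = −Q_out · (m/V).
dm/m = −Q_out dt/(V₀ − 0.39100 t); integrating gives ln(m/m₀) = −(Q_out/(Q_in−Q_out)) ln(V/V₀).
m = m₀ (V₀/V)^(Q_out/(Q_in−Q_out)) = 36.9 × (23.7/10.601)^(-2.5524) = 4.7343 mg.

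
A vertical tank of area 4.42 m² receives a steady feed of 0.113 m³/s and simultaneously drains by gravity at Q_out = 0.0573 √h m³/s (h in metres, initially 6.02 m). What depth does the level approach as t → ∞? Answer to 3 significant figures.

Level balance: A dh/dt = 0.113 − 0.0573 √h. Setting dh/dt = 0:
Q_in = 0.0573 √h_ss ⇒ √h_ss = 0.113/0.0573 = 1.9721.
h_ss = 1.9721² = 3.8891 m. (Since h₀ = 6.02 m > h_ss, the level will fall toward this value.)

3.89 m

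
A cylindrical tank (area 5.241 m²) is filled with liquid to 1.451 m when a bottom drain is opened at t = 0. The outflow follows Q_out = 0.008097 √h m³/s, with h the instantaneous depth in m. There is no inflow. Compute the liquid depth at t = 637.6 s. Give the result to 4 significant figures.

With no inflow, A dh/dt = −0.008097 √h.
This is separable: 2 d(√h)/dt = −0.008097/A, so √h = √h₀ − (0.008097/(2A)) t.
√h = √1.451 − 0.008097·637.6/(2·5.241) = 1.20457 − 0.492525 = 0.712050.
h = 0.712050² = 0.507015 m.

0.5070 m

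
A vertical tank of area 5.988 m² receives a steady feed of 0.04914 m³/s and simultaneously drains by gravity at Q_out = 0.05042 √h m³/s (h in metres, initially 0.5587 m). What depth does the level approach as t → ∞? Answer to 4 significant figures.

Level balance: A dh/dt = 0.04914 − 0.05042 √h. Setting dh/dt = 0:
Q_in = 0.05042 √h_ss ⇒ √h_ss = 0.04914/0.05042 = 0.974613.
h_ss = 0.974613² = 0.949871 m. (Since h₀ = 0.5587 m < h_ss, the level will rise toward this value.)

0.9499 m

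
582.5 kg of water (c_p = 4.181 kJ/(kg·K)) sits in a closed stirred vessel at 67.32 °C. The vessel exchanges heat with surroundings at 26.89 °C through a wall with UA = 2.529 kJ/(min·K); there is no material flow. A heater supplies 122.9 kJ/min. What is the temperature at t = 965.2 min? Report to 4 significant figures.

Lumped-capacitance energy balance: M c_p dT/dt = UA(T_amb − T) + Q̇.
dT/dt = (T_ss − T)/τ with T_ss = T_amb + Q̇/UA = 26.89 + 122.9/2.529 = 75.4863 °C, τ = M c_p/UA = 582.5·4.181/2.529 = 963.002 min.
Integrating: T(t) = T_ss + (T₀ − T_ss) e^(−t/τ).
T(965.2) = 75.4863 + (-8.16628)·0.367041 = 72.4889 °C.

72.49 °C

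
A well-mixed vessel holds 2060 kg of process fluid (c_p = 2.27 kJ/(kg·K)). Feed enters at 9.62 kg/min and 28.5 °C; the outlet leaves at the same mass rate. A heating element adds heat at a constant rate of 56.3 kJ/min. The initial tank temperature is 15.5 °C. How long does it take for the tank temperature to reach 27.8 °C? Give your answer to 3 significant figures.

334 min

Unsteady energy balance on the tank contents: M c_p dT/dt = ṁ c_p (T_in − T) + 56.3.
τ = M/ṁ = 214.14 min; T_ss = T_in + Q̇/(ṁ c_p) = 31.078 °C.
T(t) = T_ss + (T₀ − T_ss) e^(−t/τ). Set T = 27.8:
e^(−t/τ) = (27.8 − 31.078)/(15.5 − 31.078) = 0.21043
t = −214.14 · ln(0.21043) = 333.75 min.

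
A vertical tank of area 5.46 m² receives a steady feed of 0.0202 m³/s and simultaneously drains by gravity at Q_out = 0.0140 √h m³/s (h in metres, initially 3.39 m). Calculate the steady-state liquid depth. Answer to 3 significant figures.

A dh/dt = Q_in − 0.0140 √h. Steady state requires inflow = outflow:
Q_in = 0.0140 √h_ss ⇒ √h_ss = 0.0202/0.0140 = 1.4429.
h_ss = 1.4429² = 2.0818 m. (Since h₀ = 3.39 m > h_ss, the level will fall toward this value.)

2.08 m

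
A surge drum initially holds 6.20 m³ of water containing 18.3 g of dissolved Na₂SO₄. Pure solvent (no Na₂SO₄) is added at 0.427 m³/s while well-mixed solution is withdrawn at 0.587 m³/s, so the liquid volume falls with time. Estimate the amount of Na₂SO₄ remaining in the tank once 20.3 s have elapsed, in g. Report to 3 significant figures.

1.20 g

Total volume: dV/dt = Q_in − Q_out = -0.16000 m³/s, so V(t) = 6.20 − 0.16000 t and V(20.3) = 2.9520 m³.
Species balance (pure solvent in): dm/dt = −Q_out · m/V(t).
Separate: dm/m = −Q_out dt/V(t) ⇒ ln(m/m₀) = −(Q_out/(Q_in−Q_out)) ln(V/V₀).
m = m₀ (V₀/V)^(Q_out/(Q_in−Q_out)) = 18.3 × (6.20/2.9520)^(-3.6688) = 1.2026 g.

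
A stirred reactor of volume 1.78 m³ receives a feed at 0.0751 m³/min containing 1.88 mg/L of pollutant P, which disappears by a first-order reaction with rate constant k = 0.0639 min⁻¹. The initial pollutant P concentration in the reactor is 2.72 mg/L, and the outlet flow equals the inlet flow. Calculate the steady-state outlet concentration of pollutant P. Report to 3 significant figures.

0.748 mg/L

Species balance: V dC/dt = Q C_in − Q C − k V C.
At steady state: 0 = Q C_in − (Q + kV) C_ss, so C_ss = Q C_in/(Q + kV).
C_ss = 0.0751·1.88/(0.0751 + 0.0639·1.78) = 0.14119/0.18884 = 0.74765 mg/L.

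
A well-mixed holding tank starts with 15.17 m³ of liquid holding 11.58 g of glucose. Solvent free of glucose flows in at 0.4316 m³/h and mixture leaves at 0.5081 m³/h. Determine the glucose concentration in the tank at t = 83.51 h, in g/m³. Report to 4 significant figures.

0.03493 g/m³

Total volume: dV/dt = Q_in − Q_out = -0.0765000 m³/h, so V(t) = 15.17 − 0.0765000 t and V(83.51) = 8.78148 m³.
Solute balance: dm/dt = 0 − Q_out C = −Q_out m/V(t).
Separate: dm/m = −Q_out dt/V(t) ⇒ ln(m/m₀) = −(Q_out/(Q_in−Q_out)) ln(V/V₀).
m = m₀ (V₀/V)^(Q_out/(Q_in−Q_out)) = 11.58 × (15.17/8.78148)^(-6.64183) = 0.306776 g.
C = m/V = 0.306776/8.78148 = 0.0349344 g/m³.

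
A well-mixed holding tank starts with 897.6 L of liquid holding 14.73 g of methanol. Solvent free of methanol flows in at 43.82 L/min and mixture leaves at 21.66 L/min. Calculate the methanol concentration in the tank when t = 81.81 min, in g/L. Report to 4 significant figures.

Let m(t) be the amount of methanol. Volume: V(t) = V₀ + (Q_in − Q_out) t = 897.6 + 22.1600 t; V(81.81) = 2710.51 L.
No methanol enters, so dm/dt = −Q_out · (m/V).
dm/m = −Q_out dt/(V₀ + 22.1600 t); integrating gives ln(m/m₀) = −(Q_out/(Q_in−Q_out)) ln(V/V₀).
m = m₀ (V₀/V)^(Q_out/(Q_in−Q_out)) = 14.73 × (897.6/2710.51)^(0.977437) = 5.00109 g.
C = m/V = 5.00109/2710.51 = 0.00184507 g/L.

0.001845 g/L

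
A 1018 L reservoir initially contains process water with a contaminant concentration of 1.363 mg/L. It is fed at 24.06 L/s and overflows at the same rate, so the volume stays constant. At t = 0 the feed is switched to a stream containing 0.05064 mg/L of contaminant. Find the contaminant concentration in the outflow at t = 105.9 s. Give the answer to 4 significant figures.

0.1581 mg/L

Transient balance on the dissolved component: V dC/dt = Q(C_in − C).
Time constant τ = V/Q = 1018/24.06 = 42.3109 s.
Integrating: C(t) = C_in + (C₀ − C_in) e^(−t/τ).
C(105.9) = 0.05064 + (1.363 − 0.05064)·e^(−105.9/42.3109) = 0.05064 + (1.31236)·0.0818472 = 0.158053 mg/L.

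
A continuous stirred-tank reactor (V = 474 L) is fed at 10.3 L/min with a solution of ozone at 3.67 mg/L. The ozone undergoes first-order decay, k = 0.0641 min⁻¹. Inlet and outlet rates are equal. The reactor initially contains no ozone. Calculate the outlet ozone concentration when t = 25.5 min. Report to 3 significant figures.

0.825 mg/L

V dC/dt = Q(C_in − C) − k V C.
This is linear with rate a = Q/V + k = 0.085830 min⁻¹.
C_ss = Q C_in/(Q + kV) = 0.92915 mg/L; C(t) = C_ss + (C₀ − C_ss) e^(−a t).
C(25.5) = 0.92915 + (-0.92915)·e^(−0.085830·25.5) = 0.92915 + (-0.92915)·0.11207 = 0.82502 mg/L.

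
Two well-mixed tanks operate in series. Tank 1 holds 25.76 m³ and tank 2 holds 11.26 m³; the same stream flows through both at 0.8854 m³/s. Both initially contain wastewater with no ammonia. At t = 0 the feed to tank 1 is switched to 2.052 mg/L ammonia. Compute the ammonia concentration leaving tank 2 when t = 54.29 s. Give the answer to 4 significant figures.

1.510 mg/L

Each tank obeys Vᵢ dCᵢ/dt = Q(Cᵢ₋₁ − Cᵢ), so τᵢ = Vᵢ/Q.
τ₁ = 25.76/0.8854 = 29.0942 s; τ₂ = 11.26/0.8854 = 12.7174 s.
Solving the cascade with C₁(0)=C₂(0)=0 gives C₂(t) = C_in[1 − (τ₁ e^(−t/τ₁) − τ₂ e^(−t/τ₂))/(τ₁ − τ₂)].
At t = 54.29: e^(−t/τ₁) = 0.154740, e^(−t/τ₂) = 0.0139965.
C₂ = 2.052·[1 − (29.0942·0.154740 − 12.7174·0.0139965)/(16.3768)] = 2.052·0.735965 = 1.51020 mg/L.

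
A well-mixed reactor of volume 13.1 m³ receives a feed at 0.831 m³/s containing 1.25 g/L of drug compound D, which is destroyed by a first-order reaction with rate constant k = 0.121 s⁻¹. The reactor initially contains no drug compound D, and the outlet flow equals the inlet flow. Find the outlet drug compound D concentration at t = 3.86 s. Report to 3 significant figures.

V dC/dt = Q(C_in − C) − k V C.
dC/dt = (Q/V) C_in − (Q/V + k) C; effective rate a = Q/V + k = 0.063435 + 0.121 = 0.18444 s⁻¹.
C_ss = Q C_in/(Q + kV) = 0.42993 g/L; C(t) = C_ss + (C₀ − C_ss) e^(−a t).
C(3.86) = 0.42993 + (-0.42993)·e^(−0.18444·3.86) = 0.42993 + (-0.42993)·0.49070 = 0.21896 g/L.

0.219 g/L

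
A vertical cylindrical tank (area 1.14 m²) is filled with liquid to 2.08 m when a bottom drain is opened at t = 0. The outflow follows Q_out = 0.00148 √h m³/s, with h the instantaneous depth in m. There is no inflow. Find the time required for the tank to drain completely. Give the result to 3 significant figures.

2220 s

With no inflow, A dh/dt = −0.00148 √h.
Separate and integrate: 2(√h − √h₀) = −(0.00148/A) t.
Tank is empty when √h = 0: t_empty = 2A√h₀/0.00148.
t_empty = 2·1.14·√2.08/0.00148 = 2.2800·1.4422/0.00148 = 2221.8 s.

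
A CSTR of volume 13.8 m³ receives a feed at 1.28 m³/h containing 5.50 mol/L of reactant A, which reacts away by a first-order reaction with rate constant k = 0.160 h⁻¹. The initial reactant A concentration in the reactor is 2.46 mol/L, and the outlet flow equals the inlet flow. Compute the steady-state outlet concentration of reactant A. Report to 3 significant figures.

2.02 mol/L

Species balance: V dC/dt = Q C_in − Q C − k V C.
At steady state: 0 = Q C_in − (Q + kV) C_ss, so C_ss = Q C_in/(Q + kV).
C_ss = 1.28·5.50/(1.28 + 0.160·13.8) = 7.0400/3.4880 = 2.0183 mol/L.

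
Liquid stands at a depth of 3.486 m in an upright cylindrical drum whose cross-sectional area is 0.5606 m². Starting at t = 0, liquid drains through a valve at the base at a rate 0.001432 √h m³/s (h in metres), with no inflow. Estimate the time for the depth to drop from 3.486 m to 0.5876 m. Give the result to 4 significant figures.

861.7 s

Accumulation of liquid (constant cross-section A): A dh/dt = −0.001432 √h.
This is separable: 2 d(√h)/dt = −0.001432/A, so √h = √h₀ − (0.001432/(2A)) t.
t = 2A(√h₀ − √h)/0.001432 = 2·0.5606·(√3.486 − √0.5876)/0.001432
  = 1.12120 × (1.86708 − 0.766551) / 0.001432 = 861.674 s.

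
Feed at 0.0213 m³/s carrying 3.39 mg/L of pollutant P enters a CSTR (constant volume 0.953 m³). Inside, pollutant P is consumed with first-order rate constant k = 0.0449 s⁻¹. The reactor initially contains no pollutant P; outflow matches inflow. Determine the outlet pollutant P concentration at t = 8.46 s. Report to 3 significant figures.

0.489 mg/L

Accumulation = in − out − consumed: V dC/dt = Q C_in − Q C − k V C.
This is linear with rate a = Q/V + k = 0.067250 s⁻¹.
C_ss = Q C_in/(Q + kV) = 1.1267 mg/L; C(t) = C_ss + (C₀ − C_ss) e^(−a t).
C(8.46) = 1.1267 + (-1.1267)·e^(−0.067250·8.46) = 1.1267 + (-1.1267)·0.56613 = 0.48883 mg/L.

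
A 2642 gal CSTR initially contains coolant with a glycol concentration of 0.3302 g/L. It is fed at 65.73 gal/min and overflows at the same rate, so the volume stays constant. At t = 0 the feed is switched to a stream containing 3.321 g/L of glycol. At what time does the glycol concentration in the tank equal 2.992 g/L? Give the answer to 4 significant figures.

Species balance on the tank: V dC/dt = Q(C_in − C), so τ = V/Q = 40.1947 min.
C(t) = C_in + (C₀ − C_in) e^(−t/τ). Set C = 2.992 and solve for t:
e^(−t/τ) = (C − C_in)/(C₀ − C_in) = (2.992 − 3.321)/(0.3302 − 3.321) = 0.110004
t = −τ ln(…) = 40.1947 × 2.20724 = 88.7194 min.

88.72 min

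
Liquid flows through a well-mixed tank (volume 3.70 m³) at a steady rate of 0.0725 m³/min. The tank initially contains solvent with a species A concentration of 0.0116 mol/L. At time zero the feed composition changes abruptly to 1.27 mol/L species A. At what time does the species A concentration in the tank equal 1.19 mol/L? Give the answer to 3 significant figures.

Species balance: V dC/dt = Q(C_in − C) ⇒ τ = V/Q = 51.034 min.
C(t) = C_in + (C₀ − C_in) e^(−t/τ). Set C = 1.19 and solve for t:
e^(−t/τ) = (C − C_in)/(C₀ − C_in) = (1.19 − 1.27)/(0.0116 − 1.27) = 0.063573
t = −τ ln(…) = 51.034 × 2.7556 = 140.63 min.

141 min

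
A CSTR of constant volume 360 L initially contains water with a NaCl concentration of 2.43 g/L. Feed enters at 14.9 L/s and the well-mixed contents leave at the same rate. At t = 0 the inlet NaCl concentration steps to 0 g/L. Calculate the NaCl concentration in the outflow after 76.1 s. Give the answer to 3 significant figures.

Species balance on the tank: V dC/dt = Q(C_in − C).
Rewrite as dC/dt + C/τ = C_in/τ, τ = V/Q = 24.161 s.
C approaches C_in exponentially: C(t) = C_in + (C₀ − C_in) e^(−t/τ).
C(76.1) = 0 + (2.43 − 0)·e^(−76.1/24.161) = 0 + (2.4300)·0.042865 = 0.10416 g/L.

0.104 g/L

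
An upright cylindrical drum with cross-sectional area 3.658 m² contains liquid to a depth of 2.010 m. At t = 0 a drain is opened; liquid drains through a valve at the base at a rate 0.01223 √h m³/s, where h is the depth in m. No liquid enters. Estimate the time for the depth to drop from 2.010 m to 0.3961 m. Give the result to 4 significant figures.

A dh/dt = −Q_out = −0.01223 √h.
∫ h^(−1/2) dh = −(0.01223/A) ∫ dt, giving 2√h = 2√h₀ − (0.01223/A) t.
t = 2A(√h₀ − √h)/0.01223 = 2·3.658·(√2.010 − √0.3961)/0.01223
  = 7.31600 × (1.41774 − 0.629365) / 0.01223 = 471.610 s.

471.6 s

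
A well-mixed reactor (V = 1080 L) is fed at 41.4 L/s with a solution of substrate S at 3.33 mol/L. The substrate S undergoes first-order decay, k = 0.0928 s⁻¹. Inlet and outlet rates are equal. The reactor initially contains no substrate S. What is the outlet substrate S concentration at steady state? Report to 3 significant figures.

V dC/dt = Q(C_in − C) − k V C.
Steady state (dC/dt = 0): C_ss = Q C_in/(Q + kV) = C_in/(1 + kV/Q).
C_ss = 41.4·3.33/(41.4 + 0.0928·1080) = 137.86/141.62 = 0.97344 mol/L.

0.973 mol/L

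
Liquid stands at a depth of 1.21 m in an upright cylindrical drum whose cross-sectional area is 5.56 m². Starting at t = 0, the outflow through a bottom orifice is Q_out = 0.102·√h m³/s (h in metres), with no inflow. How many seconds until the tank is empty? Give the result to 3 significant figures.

Unsteady balance on liquid volume: A dh/dt = −0.102 √h.
∫ h^(−1/2) dh = −(0.102/A) ∫ dt, giving 2√h = 2√h₀ − (0.102/A) t.
Set h = 0: 2√h₀ = (0.102/A) t_empty ⇒ t_empty = 2A√h₀/0.102.
t_empty = 2·5.56·√1.21/0.102 = 11.120·1.1000/0.102 = 119.92 s.

120 s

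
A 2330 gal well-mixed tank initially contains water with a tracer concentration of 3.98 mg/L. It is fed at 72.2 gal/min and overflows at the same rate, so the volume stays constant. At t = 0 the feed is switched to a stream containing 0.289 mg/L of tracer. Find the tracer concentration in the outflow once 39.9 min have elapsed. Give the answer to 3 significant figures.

Mass balance on the solute (V constant): V dC/dt = Q(C_in − C).
Rewrite as dC/dt + C/τ = C_in/τ, τ = V/Q = 32.271 min.
C approaches C_in exponentially: C(t) = C_in + (C₀ − C_in) e^(−t/τ).
C(39.9) = 0.289 + (3.98 − 0.289)·e^(−39.9/32.271) = 0.289 + (3.6910)·0.29043 = 1.3610 mg/L.

1.36 mg/L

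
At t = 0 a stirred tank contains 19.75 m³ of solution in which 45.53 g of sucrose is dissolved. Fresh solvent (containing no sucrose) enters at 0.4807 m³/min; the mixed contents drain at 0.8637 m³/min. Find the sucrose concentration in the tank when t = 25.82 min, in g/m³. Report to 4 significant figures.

Let m(t) be the amount of sucrose. Volume: V(t) = V₀ + (Q_in − Q_out) t = 19.75 − 0.383000 t; V(25.82) = 9.86094 m³.
No sucrose enters, so dm/dt = −Q_out · (m/V).
Separate: dm/m = −Q_out dt/V(t) ⇒ ln(m/m₀) = −(Q_out/(Q_in−Q_out)) ln(V/V₀).
m = m₀ (V₀/V)^(Q_out/(Q_in−Q_out)) = 45.53 × (19.75/9.86094)^(-2.25509) = 9.50719 g.
C = m/V = 9.50719/9.86094 = 0.964126 g/m³.

0.9641 g/m³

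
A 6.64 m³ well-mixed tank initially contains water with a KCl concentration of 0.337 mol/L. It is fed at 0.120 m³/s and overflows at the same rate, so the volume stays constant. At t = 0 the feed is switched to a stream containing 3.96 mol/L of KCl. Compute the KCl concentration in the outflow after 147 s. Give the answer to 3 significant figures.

Mass balance on the solute (V constant): V dC/dt = Q(C_in − C).
Time constant τ = V/Q = 6.64/0.120 = 55.333 s.
This is linear first-order; C(t) = C_in + (C₀ − C_in) e^(−t/τ).
C(147) = 3.96 + (0.337 − 3.96)·e^(−147/55.333) = 3.96 + (-3.6230)·0.070185 = 3.7057 mol/L.

3.71 mol/L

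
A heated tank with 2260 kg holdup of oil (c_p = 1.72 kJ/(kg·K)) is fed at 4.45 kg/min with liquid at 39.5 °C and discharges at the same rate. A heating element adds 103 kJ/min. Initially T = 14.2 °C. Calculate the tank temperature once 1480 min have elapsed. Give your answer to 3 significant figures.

50.9 °C

M c_p dT/dt = ṁ c_p (T_in − T) + Q̇.
Rearrange: dT/dt = (T_ss − T)/τ with τ = M/ṁ = 507.87 min and T_ss = T_in + Q̇/(ṁ c_p) = 52.957 °C.
Solution: T(t) = T_ss + (T₀ − T_ss) e^(−t/τ).
T(1480) = 52.957 + (-38.757)·e^(−1480/507.87) = 52.957 + (-38.757)·0.054250 = 50.854 °C.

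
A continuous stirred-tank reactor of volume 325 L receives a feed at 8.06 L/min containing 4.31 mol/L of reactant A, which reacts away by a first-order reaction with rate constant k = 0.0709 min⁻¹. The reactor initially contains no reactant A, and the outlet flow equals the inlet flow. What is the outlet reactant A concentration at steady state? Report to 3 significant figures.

1.12 mol/L

V dC/dt = Q(C_in − C) − k V C.
Steady state (dC/dt = 0): C_ss = Q C_in/(Q + kV) = C_in/(1 + kV/Q).
C_ss = 8.06·4.31/(8.06 + 0.0709·325) = 34.739/31.102 = 1.1169 mol/L.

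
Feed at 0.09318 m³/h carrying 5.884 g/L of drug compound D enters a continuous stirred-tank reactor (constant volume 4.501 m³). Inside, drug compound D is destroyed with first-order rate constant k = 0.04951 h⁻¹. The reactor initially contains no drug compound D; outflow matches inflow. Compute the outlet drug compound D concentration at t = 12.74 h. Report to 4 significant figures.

1.026 g/L

Accumulation = in − out − consumed: V dC/dt = Q C_in − Q C − k V C.
dC/dt = (Q/V) C_in − (Q/V + k) C; effective rate a = Q/V + k = 0.0207021 + 0.04951 = 0.0702121 h⁻¹.
C_ss = Q C_in/(Q + kV) = 1.73490 g/L; C(t) = C_ss + (C₀ − C_ss) e^(−a t).
C(12.74) = 1.73490 + (-1.73490)·e^(−0.0702121·12.74) = 1.73490 + (-1.73490)·0.408811 = 1.02565 g/L.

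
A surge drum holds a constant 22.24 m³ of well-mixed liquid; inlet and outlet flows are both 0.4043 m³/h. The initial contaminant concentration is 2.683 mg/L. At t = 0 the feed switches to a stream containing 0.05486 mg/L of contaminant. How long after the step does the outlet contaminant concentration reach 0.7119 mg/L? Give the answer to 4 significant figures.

Species balance on the tank: V dC/dt = Q(C_in − C), so τ = V/Q = 55.0087 h.
C(t) = C_in + (C₀ − C_in) e^(−t/τ). Set C = 0.7119 and solve for t:
e^(−t/τ) = (C − C_in)/(C₀ − C_in) = (0.7119 − 0.05486)/(2.683 − 0.05486) = 0.250002
t = −τ ln(…) = 55.0087 × 1.38629 = 76.2578 h.

76.26 h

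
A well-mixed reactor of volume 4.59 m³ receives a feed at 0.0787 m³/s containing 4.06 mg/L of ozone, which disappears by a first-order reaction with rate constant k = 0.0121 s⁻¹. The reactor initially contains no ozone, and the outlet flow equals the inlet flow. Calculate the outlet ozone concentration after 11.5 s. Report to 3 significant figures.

Accumulation = in − out − consumed: V dC/dt = Q C_in − Q C − k V C.
dC/dt = (Q/V) C_in − (Q/V + k) C; effective rate a = Q/V + k = 0.017146 + 0.0121 = 0.029246 s⁻¹.
C_ss = Q C_in/(Q + kV) = 2.3802 mg/L; C(t) = C_ss + (C₀ − C_ss) e^(−a t).
C(11.5) = 2.3802 + (-2.3802)·e^(−0.029246·11.5) = 2.3802 + (-2.3802)·0.71439 = 0.67983 mg/L.

0.680 mg/L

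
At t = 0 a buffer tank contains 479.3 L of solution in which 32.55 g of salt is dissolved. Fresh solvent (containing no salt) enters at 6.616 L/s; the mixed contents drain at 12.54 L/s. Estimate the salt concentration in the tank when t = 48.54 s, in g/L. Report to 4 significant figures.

Total volume: dV/dt = Q_in − Q_out = -5.92400 L/s, so V(t) = 479.3 − 5.92400 t and V(48.54) = 191.749 L.
Species balance (pure solvent in): dm/dt = −Q_out · m/V(t).
Separate: dm/m = −Q_out dt/V(t) ⇒ ln(m/m₀) = −(Q_out/(Q_in−Q_out)) ln(V/V₀).
m = m₀ (V₀/V)^(Q_out/(Q_in−Q_out)) = 32.55 × (479.3/191.749)^(-2.11681) = 4.68086 g.
C = m/V = 4.68086/191.749 = 0.0244114 g/L.

0.02441 g/L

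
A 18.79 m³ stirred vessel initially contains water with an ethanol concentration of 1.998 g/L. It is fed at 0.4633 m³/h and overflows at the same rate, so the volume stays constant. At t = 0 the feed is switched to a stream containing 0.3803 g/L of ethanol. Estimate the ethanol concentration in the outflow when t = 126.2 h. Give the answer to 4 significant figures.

0.4523 g/L

Transient balance on the dissolved component: V dC/dt = Q(C_in − C).
So dC/dt = (C_in − C)/τ with τ = V/Q = 18.79/0.4633 = 40.5569 h.
Integrating: C(t) = C_in + (C₀ − C_in) e^(−t/τ).
C(126.2) = 0.3803 + (1.998 − 0.3803)·e^(−126.2/40.5569) = 0.3803 + (1.61770)·0.0445261 = 0.452330 g/L.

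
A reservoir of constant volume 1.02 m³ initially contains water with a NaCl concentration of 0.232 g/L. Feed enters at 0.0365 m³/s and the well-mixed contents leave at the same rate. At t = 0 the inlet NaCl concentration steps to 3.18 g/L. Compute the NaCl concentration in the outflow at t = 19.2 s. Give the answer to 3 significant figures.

1.70 g/L

Transient balance on the dissolved component: V dC/dt = Q(C_in − C).
Rewrite as dC/dt + C/τ = C_in/τ, τ = V/Q = 27.945 s.
This is linear first-order; C(t) = C_in + (C₀ − C_in) e^(−t/τ).
C(19.2) = 3.18 + (0.232 − 3.18)·e^(−19.2/27.945) = 3.18 + (-2.9480)·0.50305 = 1.6970 g/L.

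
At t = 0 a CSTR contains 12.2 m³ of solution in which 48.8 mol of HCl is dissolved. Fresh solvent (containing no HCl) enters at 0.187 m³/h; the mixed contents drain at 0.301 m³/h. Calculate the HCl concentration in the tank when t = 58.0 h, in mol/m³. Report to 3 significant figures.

Let m(t) be the amount of HCl. Volume: V(t) = V₀ + (Q_in − Q_out) t = 12.2 − 0.11400 t; V(58.0) = 5.5880 m³.
Species balance (pure solvent in): dm/dt = −Q_out · m/V(t).
Separate: dm/m = −Q_out dt/V(t) ⇒ ln(m/m₀) = −(Q_out/(Q_in−Q_out)) ln(V/V₀).
m = m₀ (V₀/V)^(Q_out/(Q_in−Q_out)) = 48.8 × (12.2/5.5880)^(-2.6404) = 6.2097 mol.
C = m/V = 6.2097/5.5880 = 1.1112 mol/m³.

1.11 mol/m³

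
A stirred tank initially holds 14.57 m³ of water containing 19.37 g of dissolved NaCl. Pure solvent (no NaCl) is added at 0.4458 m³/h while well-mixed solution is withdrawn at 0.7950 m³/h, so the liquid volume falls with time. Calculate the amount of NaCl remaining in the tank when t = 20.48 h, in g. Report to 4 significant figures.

Let m(t) be the amount of NaCl. Volume: V(t) = V₀ + (Q_in − Q_out) t = 14.57 − 0.349200 t; V(20.48) = 7.41838 m³.
No NaCl enters, so dm/dt = −Q_out · (m/V).
Separate: dm/m = −Q_out dt/V(t) ⇒ ln(m/m₀) = −(Q_out/(Q_in−Q_out)) ln(V/V₀).
m = m₀ (V₀/V)^(Q_out/(Q_in−Q_out)) = 19.37 × (14.57/7.41838)^(-2.27663) = 4.16614 g.

4.166 g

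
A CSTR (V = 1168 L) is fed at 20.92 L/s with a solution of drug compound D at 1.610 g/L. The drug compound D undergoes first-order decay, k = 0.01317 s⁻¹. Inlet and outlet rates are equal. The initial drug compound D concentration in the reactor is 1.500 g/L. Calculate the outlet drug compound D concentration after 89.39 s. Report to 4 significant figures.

0.9633 g/L

Accumulation = in − out − consumed: V dC/dt = Q C_in − Q C − k V C.
This is linear with rate a = Q/V + k = 0.0310810 s⁻¹.
C_ss = Q C_in/(Q + kV) = 0.927791 g/L; C(t) = C_ss + (C₀ − C_ss) e^(−a t).
C(89.39) = 0.927791 + (0.572209)·e^(−0.0310810·89.39) = 0.927791 + (0.572209)·0.0621424 = 0.963350 g/L.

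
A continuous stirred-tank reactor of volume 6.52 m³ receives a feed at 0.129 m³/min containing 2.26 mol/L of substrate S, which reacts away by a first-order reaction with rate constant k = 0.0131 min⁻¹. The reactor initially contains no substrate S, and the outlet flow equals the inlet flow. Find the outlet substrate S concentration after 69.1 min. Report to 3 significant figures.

Species balance: V dC/dt = Q C_in − Q C − k V C.
dC/dt = (Q/V) C_in − (Q/V + k) C; effective rate a = Q/V + k = 0.019785 + 0.0131 = 0.032885 min⁻¹.
C_ss = Q C_in/(Q + kV) = 1.3597 mol/L; C(t) = C_ss + (C₀ − C_ss) e^(−a t).
C(69.1) = 1.3597 + (-1.3597)·e^(−0.032885·69.1) = 1.3597 + (-1.3597)·0.10307 = 1.2196 mol/L.

1.22 mol/L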